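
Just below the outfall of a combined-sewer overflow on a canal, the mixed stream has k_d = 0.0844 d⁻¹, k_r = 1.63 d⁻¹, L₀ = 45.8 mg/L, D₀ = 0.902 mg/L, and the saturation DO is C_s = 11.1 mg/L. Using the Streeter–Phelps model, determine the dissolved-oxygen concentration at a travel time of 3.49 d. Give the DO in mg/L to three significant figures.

DO ≈ 9.24 mg/L

k_d L₀/(k_r−k_d) = 0.0844×45.8/(1.63−0.0844) = 3.866/1.546 = 2.501 mg/L.
e^(−k_d t) = e^(−0.0844×3.490) = 0.7449; e^(−k_r t) = e^(−1.63×3.490) = 0.003384.
D = 2.501 × (0.7449 − 0.003384) + 0.902 × 0.003384 = 1.854 + 0.003052 = 1.857 mg/L.
DO = C_s − D = 11.1 − 1.857 = 9.243 mg/L.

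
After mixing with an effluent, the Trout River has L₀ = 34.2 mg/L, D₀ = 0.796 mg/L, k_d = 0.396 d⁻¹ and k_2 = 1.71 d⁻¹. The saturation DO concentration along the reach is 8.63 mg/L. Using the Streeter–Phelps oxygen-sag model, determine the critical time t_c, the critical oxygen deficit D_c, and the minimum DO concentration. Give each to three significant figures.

With k_2/k_d = 4.318 and 1 − D₀(k_2−k_d)/(k_d L₀) = 0.9228,
t_c = ln(4.318 × 0.9228) / (1.71 − 0.396) = ln(3.985) / 1.314 = 1.382/1.314 = 1.052 d.
L(t_c) = L₀ e^(−k_d t_c) = 34.2 × 0.6593 = 22.55 mg/L, and at the critical point k_2 D_c = k_d L, so D_c = (0.396/1.71) × 22.55 = 5.221 mg/L.
Minimum DO = C_s − D_c = 8.63 − 5.221 = 3.409 mg/L.

t_c ≈ 1.05 d; D_c ≈ 5.22 mg/L; min DO ≈ 3.41 mg/L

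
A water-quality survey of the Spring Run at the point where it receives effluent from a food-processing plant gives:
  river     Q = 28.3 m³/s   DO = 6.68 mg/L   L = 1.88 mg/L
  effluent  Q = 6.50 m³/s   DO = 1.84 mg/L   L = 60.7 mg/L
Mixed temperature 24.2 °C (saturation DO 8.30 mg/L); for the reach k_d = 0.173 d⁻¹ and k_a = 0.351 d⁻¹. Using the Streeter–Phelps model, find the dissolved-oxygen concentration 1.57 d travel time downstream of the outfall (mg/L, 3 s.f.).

DO ≈ 4.52 mg/L

Mixed DO = (28.3×6.68 + 6.50×1.84)/(28.3+6.50) = 201.0/34.80 = 5.776 mg/L.
Mixed L₀ = (28.3×1.88 + 6.50×60.7)/(34.80) = 447.8/34.80 = 12.87 mg/L.
Initial deficit D₀ = C_s − DO₀ = 8.30 − 5.776 = 2.524 mg/L.
D(1.57) = [0.173×12.87/(0.351−0.173)](e^(−0.173×1.57) − e^(−0.351×1.57)) + 2.524 e^(−0.351×1.57)
= 12.51 × (0.7622 − 0.5763) + 2.524 × 0.5763 = 3.778 mg/L.
DO = 8.30 − 3.778 = 4.522 mg/L.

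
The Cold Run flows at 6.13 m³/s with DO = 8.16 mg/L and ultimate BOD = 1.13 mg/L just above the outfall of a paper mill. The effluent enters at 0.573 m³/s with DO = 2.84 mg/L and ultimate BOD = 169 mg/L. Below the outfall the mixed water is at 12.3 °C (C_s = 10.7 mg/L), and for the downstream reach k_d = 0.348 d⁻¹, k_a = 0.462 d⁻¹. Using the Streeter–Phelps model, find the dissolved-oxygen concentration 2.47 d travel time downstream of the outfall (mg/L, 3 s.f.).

DO ≈ 4.83 mg/L

Mixed DO = (6.13×8.16 + 0.573×2.84)/(6.13+0.573) = 51.65/6.703 = 7.705 mg/L.
Mixed L₀ = (6.13×1.13 + 0.573×169)/(6.703) = 103.8/6.703 = 15.48 mg/L.
Initial deficit D₀ = C_s − DO₀ = 10.7 − 7.705 = 2.995 mg/L.
D(2.47) = [0.348×15.48/(0.462−0.348)](e^(−0.348×2.47) − e^(−0.462×2.47)) + 2.995 e^(−0.462×2.47)
= 47.26 × (0.4233 − 0.3195) + 2.995 × 0.3195 = 5.866 mg/L.
DO = 10.7 − 5.866 = 4.834 mg/L.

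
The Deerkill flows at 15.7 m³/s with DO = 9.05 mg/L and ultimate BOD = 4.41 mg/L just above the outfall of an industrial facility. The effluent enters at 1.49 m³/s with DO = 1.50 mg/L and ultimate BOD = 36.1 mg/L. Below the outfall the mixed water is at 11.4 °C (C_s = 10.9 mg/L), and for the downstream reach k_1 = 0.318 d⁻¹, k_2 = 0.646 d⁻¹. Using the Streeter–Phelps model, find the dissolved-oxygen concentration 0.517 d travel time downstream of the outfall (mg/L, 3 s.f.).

DO ≈ 8.19 mg/L

Mixed DO = (15.7×9.05 + 1.49×1.50)/(15.7+1.49) = 144.3/17.19 = 8.396 mg/L.
Mixed L₀ = (15.7×4.41 + 1.49×36.1)/(17.19) = 123.0/17.19 = 7.157 mg/L.
Initial deficit D₀ = C_s − DO₀ = 10.9 − 8.396 = 2.504 mg/L.
D(0.517) = [0.318×7.157/(0.646−0.318)](e^(−0.318×0.517) − e^(−0.646×0.517)) + 2.504 e^(−0.646×0.517)
= 6.939 × (0.8484 − 0.7161) + 2.504 × 0.7161 = 2.712 mg/L.
DO = 10.9 − 2.712 = 8.188 mg/L.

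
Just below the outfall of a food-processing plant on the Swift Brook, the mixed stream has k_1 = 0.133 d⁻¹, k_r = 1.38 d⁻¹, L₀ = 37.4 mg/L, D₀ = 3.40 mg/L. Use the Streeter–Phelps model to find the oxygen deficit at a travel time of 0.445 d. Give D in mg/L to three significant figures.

k_1 L₀/(k_r−k_1) = 0.133×37.4/(1.38−0.133) = 4.974/1.247 = 3.989 mg/L.
e^(−k_1 t) = e^(−0.133×0.4450) = 0.9425; e^(−k_r t) = e^(−1.38×0.4450) = 0.5411.
D = 3.989 × (0.9425 − 0.5411) + 3.40 × 0.5411 = 1.601 + 1.840 = 3.441 mg/L.

D ≈ 3.44 mg/L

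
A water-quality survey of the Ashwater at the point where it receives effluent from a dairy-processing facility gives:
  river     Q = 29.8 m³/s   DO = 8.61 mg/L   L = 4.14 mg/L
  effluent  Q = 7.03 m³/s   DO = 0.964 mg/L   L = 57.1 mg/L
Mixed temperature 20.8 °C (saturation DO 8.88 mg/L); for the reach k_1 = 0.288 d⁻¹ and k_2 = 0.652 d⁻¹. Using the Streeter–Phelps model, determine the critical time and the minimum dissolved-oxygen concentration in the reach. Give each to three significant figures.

Mixed DO = (29.8×8.61 + 7.03×0.964)/(29.8+7.03) = 263.4/36.83 = 7.151 mg/L.
Mixed L₀ = (29.8×4.14 + 7.03×57.1)/(36.83) = 524.8/36.83 = 14.25 mg/L.
Initial deficit D₀ = C_s − DO₀ = 8.88 − 7.151 = 1.729 mg/L.
t_c = (1/0.3640) ln[(0.652/0.288)(1 − 1.729×0.3640/(0.288×14.25))] = 2.747 × ln(1.917) = 1.787 d.
D_c = (0.288/0.652) × 14.25 × e^(−0.288×1.787) = 0.4417 × 14.25 × 0.5977 = 3.762 mg/L.
Minimum DO = 8.88 − 3.762 = 5.118 mg/L.

t_c ≈ 1.79 d; minimum DO ≈ 5.12 mg/L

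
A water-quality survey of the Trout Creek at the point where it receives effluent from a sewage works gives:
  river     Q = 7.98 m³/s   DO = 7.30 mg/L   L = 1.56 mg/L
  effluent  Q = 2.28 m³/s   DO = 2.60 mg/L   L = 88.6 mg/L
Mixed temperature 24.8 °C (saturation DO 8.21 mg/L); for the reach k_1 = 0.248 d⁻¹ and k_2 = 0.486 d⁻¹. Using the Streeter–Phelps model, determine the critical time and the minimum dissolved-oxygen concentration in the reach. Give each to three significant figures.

Mixed DO = (7.98×7.30 + 2.28×2.60)/(7.98+2.28) = 64.18/10.26 = 6.256 mg/L.
Mixed L₀ = (7.98×1.56 + 2.28×88.6)/(10.26) = 214.5/10.26 = 20.90 mg/L.
Initial deficit D₀ = C_s − DO₀ = 8.21 − 6.256 = 1.954 mg/L.
t_c = (1/0.2380) ln[(0.486/0.248)(1 − 1.954×0.2380/(0.248×20.90))] = 4.202 × ln(1.784) = 2.432 d.
D_c = (0.248/0.486) × 20.90 × e^(−0.248×2.432) = 0.5103 × 20.90 × 0.5471 = 5.836 mg/L.
Minimum DO = 8.21 − 5.836 = 2.374 mg/L.

t_c ≈ 2.43 d; minimum DO ≈ 2.37 mg/L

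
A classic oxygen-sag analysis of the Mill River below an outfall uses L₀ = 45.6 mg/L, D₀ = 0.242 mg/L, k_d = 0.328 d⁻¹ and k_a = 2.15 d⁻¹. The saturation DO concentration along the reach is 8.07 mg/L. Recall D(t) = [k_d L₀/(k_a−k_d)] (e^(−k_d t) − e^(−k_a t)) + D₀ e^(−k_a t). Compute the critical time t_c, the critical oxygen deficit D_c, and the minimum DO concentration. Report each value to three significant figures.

t_c ≈ 1.02 d; D_c ≈ 4.99 mg/L; min DO ≈ 3.08 mg/L

At the critical point dD/dt = 0, so k_d L₀ e^(−k_d t) = k_a D. Substituting D(t) from the Streeter–Phelps equation and solving for t gives
t_c = ln[(k_a/k_d)(1 − D₀(k_a−k_d)/(k_d L₀))] / (k_a−k_d).
Here k_a−k_d = 1.822 d⁻¹ and 1 − D₀(k_a−k_d)/(k_d L₀) = 1 − 0.242×1.822/(0.328×45.6) = 0.9705, so
t_c = ln(6.555 × 0.9705) / 1.822 = 1.850 / 1.822 = 1.016 d.
D_c = (k_d/k_a) L₀ e^(−k_d t_c) = (0.328/2.15) × 45.6 × e^(−0.328×1.016) = 0.1526 × 45.6 × 0.7167 = 4.986 mg/L.
Minimum DO = C_s − D_c = 8.07 − 4.986 = 3.084 mg/L.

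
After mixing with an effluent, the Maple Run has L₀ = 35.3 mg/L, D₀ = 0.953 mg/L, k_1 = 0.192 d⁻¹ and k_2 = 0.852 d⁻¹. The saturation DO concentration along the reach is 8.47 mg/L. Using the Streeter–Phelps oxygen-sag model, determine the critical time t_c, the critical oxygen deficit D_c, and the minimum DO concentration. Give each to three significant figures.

t_c = [1/(k_2−k_1)] ln[(k_2/k_1)(1 − D₀(k_2−k_1)/(k_1 L₀))]
= [1/(0.852−0.192)] ln[(0.852/0.192)(1 − 0.953×0.6600/(0.192×35.3))]
= (1/0.6600) ln[4.438 × 0.9072] = 1.515 × ln(4.026) = 1.515 × 1.393 = 2.110 d.
D_c = (k_1/k_2) L₀ e^(−k_1 t_c) = (0.192/0.852) × 35.3 × e^(−0.192×2.110) = 0.2254 × 35.3 × 0.6669 = 5.305 mg/L.
Minimum DO = C_s − D_c = 8.47 − 5.305 = 3.165 mg/L.

t_c ≈ 2.11 d; D_c ≈ 5.30 mg/L; min DO ≈ 3.17 mg/L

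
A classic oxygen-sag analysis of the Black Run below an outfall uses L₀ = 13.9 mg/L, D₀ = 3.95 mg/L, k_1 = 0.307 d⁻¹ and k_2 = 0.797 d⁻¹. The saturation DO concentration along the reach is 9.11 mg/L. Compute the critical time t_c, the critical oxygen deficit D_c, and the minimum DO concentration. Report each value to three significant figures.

With k_2/k_1 = 2.596 and 1 − D₀(k_2−k_1)/(k_1 L₀) = 0.5464,
t_c = ln(2.596 × 0.5464) / (0.797 − 0.307) = ln(1.419) / 0.4900 = 0.3497/0.4900 = 0.7136 d.
L(t_c) = L₀ e^(−k_1 t_c) = 13.9 × 0.8033 = 11.17 mg/L, and at the critical point k_2 D_c = k_1 L, so D_c = (0.307/0.797) × 11.17 = 4.301 mg/L.
Minimum DO = C_s − D_c = 9.11 − 4.301 = 4.809 mg/L.

t_c ≈ 0.714 d; D_c ≈ 4.30 mg/L; min DO ≈ 4.81 mg/L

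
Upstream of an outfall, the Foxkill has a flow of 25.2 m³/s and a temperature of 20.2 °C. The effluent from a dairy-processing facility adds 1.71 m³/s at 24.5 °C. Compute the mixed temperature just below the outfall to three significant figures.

20.5 °C

Flow-weighted mixing: C = (Q_r C_r + Q_w C_w)/(Q_r + Q_w)
= (25.2×20.2 + 1.71×24.5)/(25.2 + 1.71) = 550.9/26.91 = 20.47 °C.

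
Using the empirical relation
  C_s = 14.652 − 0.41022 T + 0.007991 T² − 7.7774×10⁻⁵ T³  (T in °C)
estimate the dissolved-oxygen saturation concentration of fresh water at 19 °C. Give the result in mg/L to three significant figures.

C_s ≈ 9.21 mg/L

C_s = 14.652 − 0.41022×19 + 0.007991×19² − 7.7774×10⁻⁵×19³ = 9.209 mg/L.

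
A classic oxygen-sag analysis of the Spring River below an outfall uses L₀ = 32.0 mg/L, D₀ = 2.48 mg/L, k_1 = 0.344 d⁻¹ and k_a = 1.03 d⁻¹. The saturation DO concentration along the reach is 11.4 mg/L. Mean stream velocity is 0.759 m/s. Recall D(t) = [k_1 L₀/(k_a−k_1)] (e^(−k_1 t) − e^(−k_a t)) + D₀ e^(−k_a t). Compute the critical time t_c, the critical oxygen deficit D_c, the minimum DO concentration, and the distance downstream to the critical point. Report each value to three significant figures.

With k_a/k_1 = 2.994 and 1 − D₀(k_a−k_1)/(k_1 L₀) = 0.8455,
t_c = ln(2.994 × 0.8455) / (1.03 − 0.344) = ln(2.531) / 0.6860 = 0.9288/0.6860 = 1.354 d.
L(t_c) = L₀ e^(−k_1 t_c) = 32.0 × 0.6277 = 20.09 mg/L, and at the critical point k_a D_c = k_1 L, so D_c = (0.344/1.03) × 20.09 = 6.708 mg/L.
Minimum DO = C_s − D_c = 11.4 − 6.708 = 4.692 mg/L.
x_c = v t_c = 0.759 m/s × 1.354 d × 86400 s/d = 88790 m ≈ 88.8 km.

t_c ≈ 1.35 d; D_c ≈ 6.71 mg/L; min DO ≈ 4.69 mg/L; x_c ≈ 88.8 km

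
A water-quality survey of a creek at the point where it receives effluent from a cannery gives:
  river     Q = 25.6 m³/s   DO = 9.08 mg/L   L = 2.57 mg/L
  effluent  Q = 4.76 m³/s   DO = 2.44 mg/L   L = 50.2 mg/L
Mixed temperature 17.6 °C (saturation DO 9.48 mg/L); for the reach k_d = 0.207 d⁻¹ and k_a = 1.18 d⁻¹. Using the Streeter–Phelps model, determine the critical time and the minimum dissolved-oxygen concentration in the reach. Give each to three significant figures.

t_c ≈ 0.634 d; minimum DO ≈ 7.94 mg/L

Mixed DO = (25.6×9.08 + 4.76×2.44)/(25.6+4.76) = 244.1/30.36 = 8.039 mg/L.
Mixed L₀ = (25.6×2.57 + 4.76×50.2)/(30.36) = 304.7/30.36 = 10.04 mg/L.
Initial deficit D₀ = C_s − DO₀ = 9.48 − 8.039 = 1.441 mg/L.
t_c = (1/0.9730) ln[(1.18/0.207)(1 − 1.441×0.9730/(0.207×10.04))] = 1.028 × ln(1.854) = 0.6343 d.
D_c = (0.207/1.18) × 10.04 × e^(−0.207×0.6343) = 0.1754 × 10.04 × 0.8770 = 1.544 mg/L.
Minimum DO = 9.48 − 1.544 = 7.936 mg/L.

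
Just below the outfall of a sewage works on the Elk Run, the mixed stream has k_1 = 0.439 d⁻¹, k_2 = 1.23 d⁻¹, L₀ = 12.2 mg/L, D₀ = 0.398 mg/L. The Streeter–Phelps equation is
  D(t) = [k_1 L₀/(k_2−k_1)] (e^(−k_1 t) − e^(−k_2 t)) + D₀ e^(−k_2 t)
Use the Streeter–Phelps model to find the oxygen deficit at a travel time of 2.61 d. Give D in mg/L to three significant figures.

D ≈ 1.90 mg/L

k_1 L₀/(k_2−k_1) = 0.439×12.2/(1.23−0.439) = 5.356/0.7910 = 6.771 mg/L.
e^(−k_1 t) = e^(−0.439×2.610) = 0.3180; e^(−k_2 t) = e^(−1.23×2.610) = 0.04034.
D = 6.771 × (0.3180 − 0.04034) + 0.398 × 0.04034 = 1.880 + 0.01606 = 1.896 mg/L.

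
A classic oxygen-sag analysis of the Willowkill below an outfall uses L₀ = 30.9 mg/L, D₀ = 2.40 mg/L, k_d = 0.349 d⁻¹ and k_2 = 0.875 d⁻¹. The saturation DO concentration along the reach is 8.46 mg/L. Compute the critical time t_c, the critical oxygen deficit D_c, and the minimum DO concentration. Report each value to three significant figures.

t_c ≈ 1.51 d; D_c ≈ 7.27 mg/L; min DO ≈ 1.19 mg/L

At the critical point dD/dt = 0, so k_d L₀ e^(−k_d t) = k_2 D. Substituting D(t) from the Streeter–Phelps equation and solving for t gives
t_c = ln[(k_2/k_d)(1 − D₀(k_2−k_d)/(k_d L₀))] / (k_2−k_d).
Here k_2−k_d = 0.5260 d⁻¹ and 1 − D₀(k_2−k_d)/(k_d L₀) = 1 − 2.40×0.5260/(0.349×30.9) = 0.8829, so
t_c = ln(2.507 × 0.8829) / 0.5260 = 0.7947 / 0.5260 = 1.511 d.
D_c = (k_d/k_2) L₀ e^(−k_d t_c) = (0.349/0.875) × 30.9 × e^(−0.349×1.511) = 0.3989 × 30.9 × 0.5902 = 7.274 mg/L.
Minimum DO = C_s − D_c = 8.46 − 7.274 = 1.186 mg/L.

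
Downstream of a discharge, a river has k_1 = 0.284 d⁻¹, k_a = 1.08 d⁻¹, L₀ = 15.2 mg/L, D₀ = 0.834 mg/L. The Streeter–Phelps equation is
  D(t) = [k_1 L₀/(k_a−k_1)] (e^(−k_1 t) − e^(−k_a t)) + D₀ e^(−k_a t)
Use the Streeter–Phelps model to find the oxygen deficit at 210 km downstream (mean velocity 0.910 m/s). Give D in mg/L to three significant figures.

Travel time t = x/v = 210 km / (0.910 m/s) = 210000 m / 0.910 m/s = 230800 s = 2.671 d.
k_1 L₀/(k_a−k_1) = 0.284×15.2/(1.08−0.284) = 4.317/0.7960 = 5.423 mg/L.
e^(−k_1 t) = e^(−0.284×2.671) = 0.4683; e^(−k_a t) = e^(−1.08×2.671) = 0.05588.
D = 5.423 × (0.4683 − 0.05588) + 0.834 × 0.05588 = 2.237 + 0.04660 = 2.283 mg/L.

D ≈ 2.28 mg/L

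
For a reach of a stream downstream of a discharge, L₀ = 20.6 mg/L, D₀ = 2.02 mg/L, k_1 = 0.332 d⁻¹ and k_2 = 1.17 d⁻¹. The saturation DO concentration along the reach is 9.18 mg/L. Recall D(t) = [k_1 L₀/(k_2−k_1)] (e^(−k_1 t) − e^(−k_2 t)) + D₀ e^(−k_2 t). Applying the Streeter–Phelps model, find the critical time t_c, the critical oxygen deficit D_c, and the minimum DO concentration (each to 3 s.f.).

At the critical point dD/dt = 0, so k_1 L₀ e^(−k_1 t) = k_2 D. Substituting D(t) from the Streeter–Phelps equation and solving for t gives
t_c = ln[(k_2/k_1)(1 − D₀(k_2−k_1)/(k_1 L₀))] / (k_2−k_1).
Here k_2−k_1 = 0.8380 d⁻¹ and 1 − D₀(k_2−k_1)/(k_1 L₀) = 1 − 2.02×0.8380/(0.332×20.6) = 0.7525, so
t_c = ln(3.524 × 0.7525) / 0.8380 = 0.9753 / 0.8380 = 1.164 d.
D_c = (k_1/k_2) L₀ e^(−k_1 t_c) = (0.332/1.17) × 20.6 × e^(−0.332×1.164) = 0.2838 × 20.6 × 0.6795 = 3.972 mg/L.
Minimum DO = C_s − D_c = 9.18 − 3.972 = 5.208 mg/L.

t_c ≈ 1.16 d; D_c ≈ 3.97 mg/L; min DO ≈ 5.21 mg/L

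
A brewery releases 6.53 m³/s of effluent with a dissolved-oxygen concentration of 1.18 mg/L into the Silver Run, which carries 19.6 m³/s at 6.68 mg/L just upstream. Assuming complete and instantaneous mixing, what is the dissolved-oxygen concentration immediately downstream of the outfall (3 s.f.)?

5.31 mg/L

Flow-weighted mixing: C = (Q_r C_r + Q_w C_w)/(Q_r + Q_w)
= (19.6×6.68 + 6.53×1.18)/(19.6 + 6.53) = 138.6/26.13 = 5.306 mg/L.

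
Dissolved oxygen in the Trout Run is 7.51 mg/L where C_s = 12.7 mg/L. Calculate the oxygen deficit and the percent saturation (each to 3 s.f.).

D ≈ 5.19 mg/L; 59.1 % saturation

D = C_s − C = 12.7 − 7.51 = 5.19 mg/L.
% saturation = 7.51/12.7 × 100 = 59.1 %.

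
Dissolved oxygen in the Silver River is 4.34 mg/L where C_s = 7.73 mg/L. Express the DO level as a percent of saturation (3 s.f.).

% saturation = C/C_s × 100 = 4.34/7.73 × 100 = 56.1 %.

56.1 % saturation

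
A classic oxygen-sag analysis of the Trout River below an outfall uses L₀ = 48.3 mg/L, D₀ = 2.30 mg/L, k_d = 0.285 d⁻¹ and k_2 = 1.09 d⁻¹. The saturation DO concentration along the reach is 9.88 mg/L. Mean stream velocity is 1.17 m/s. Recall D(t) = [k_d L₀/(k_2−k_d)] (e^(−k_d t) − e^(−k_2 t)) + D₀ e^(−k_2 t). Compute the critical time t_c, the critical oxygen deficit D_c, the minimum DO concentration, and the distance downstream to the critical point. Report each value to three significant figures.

t_c ≈ 1.49 d; D_c ≈ 8.27 mg/L; min DO ≈ 1.61 mg/L; x_c ≈ 150 km

At the critical point dD/dt = 0, so k_d L₀ e^(−k_d t) = k_2 D. Substituting D(t) from the Streeter–Phelps equation and solving for t gives
t_c = ln[(k_2/k_d)(1 − D₀(k_2−k_d)/(k_d L₀))] / (k_2−k_d).
Here k_2−k_d = 0.8050 d⁻¹ and 1 − D₀(k_2−k_d)/(k_d L₀) = 1 − 2.30×0.8050/(0.285×48.3) = 0.8655, so
t_c = ln(3.825 × 0.8655) / 0.8050 = 1.197 / 0.8050 = 1.487 d.
D_c = (k_d/k_2) L₀ e^(−k_d t_c) = (0.285/1.09) × 48.3 × e^(−0.285×1.487) = 0.2615 × 48.3 × 0.6546 = 8.266 mg/L.
Minimum DO = C_s − D_c = 9.88 − 8.266 = 1.614 mg/L.
x_c = v t_c = 1.17 m/s × 1.487 d × 86400 s/d = 150300 m ≈ 150 km.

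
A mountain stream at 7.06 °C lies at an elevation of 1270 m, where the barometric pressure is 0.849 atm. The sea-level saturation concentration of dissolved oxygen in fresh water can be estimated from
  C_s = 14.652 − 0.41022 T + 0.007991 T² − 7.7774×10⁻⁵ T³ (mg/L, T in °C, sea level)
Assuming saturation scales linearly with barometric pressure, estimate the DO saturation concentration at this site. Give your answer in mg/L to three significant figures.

At sea level: C_s = 14.652 − 0.41022×7.06 + 0.007991×7.06² − 7.7774×10⁻⁵×7.06³ = 12.13 mg/L.
Pressure correction: C_s' = 12.13 × 0.849 = 10.30 mg/L.

C_s ≈ 10.3 mg/L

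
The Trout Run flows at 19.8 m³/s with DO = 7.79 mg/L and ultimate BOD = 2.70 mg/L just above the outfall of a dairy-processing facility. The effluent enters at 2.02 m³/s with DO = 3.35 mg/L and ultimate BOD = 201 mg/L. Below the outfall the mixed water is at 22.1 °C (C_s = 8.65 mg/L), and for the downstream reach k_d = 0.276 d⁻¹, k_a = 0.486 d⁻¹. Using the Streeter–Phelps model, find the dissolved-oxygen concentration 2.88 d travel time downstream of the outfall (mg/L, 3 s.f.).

Mixed DO = (19.8×7.79 + 2.02×3.35)/(19.8+2.02) = 161.0/21.82 = 7.379 mg/L.
Mixed L₀ = (19.8×2.70 + 2.02×201)/(21.82) = 459.5/21.82 = 21.06 mg/L.
Initial deficit D₀ = C_s − DO₀ = 8.65 − 7.379 = 1.271 mg/L.
D(2.88) = [0.276×21.06/(0.486−0.276)](e^(−0.276×2.88) − e^(−0.486×2.88)) + 1.271 e^(−0.486×2.88)
= 27.68 × (0.4516 − 0.2467) + 1.271 × 0.2467 = 5.986 mg/L.
DO = 8.65 − 5.986 = 2.664 mg/L.

DO ≈ 2.66 mg/L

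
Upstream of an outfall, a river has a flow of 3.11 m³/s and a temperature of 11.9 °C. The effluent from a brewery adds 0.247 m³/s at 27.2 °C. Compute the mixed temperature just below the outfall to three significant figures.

Flow-weighted mixing: C = (Q_r C_r + Q_w C_w)/(Q_r + Q_w)
= (3.11×11.9 + 0.247×27.2)/(3.11 + 0.247) = 43.73/3.357 = 13.03 °C.

13.0 °C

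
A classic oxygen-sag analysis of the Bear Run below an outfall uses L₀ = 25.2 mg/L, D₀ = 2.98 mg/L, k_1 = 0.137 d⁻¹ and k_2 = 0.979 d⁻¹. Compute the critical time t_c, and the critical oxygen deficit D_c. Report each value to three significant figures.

t_c ≈ 0.795 d; D_c ≈ 3.16 mg/L

t_c = [1/(k_2−k_1)] ln[(k_2/k_1)(1 − D₀(k_2−k_1)/(k_1 L₀))]
= [1/(0.979−0.137)] ln[(0.979/0.137)(1 − 2.98×0.8420/(0.137×25.2))]
= (1/0.8420) ln[7.146 × 0.2732] = 1.188 × ln(1.952) = 1.188 × 0.6690 = 0.7946 d.
L(t_c) = L₀ e^(−k_1 t_c) = 25.2 × 0.8969 = 22.60 mg/L, and at the critical point k_2 D_c = k_1 L, so D_c = (0.137/0.979) × 22.60 = 3.163 mg/L.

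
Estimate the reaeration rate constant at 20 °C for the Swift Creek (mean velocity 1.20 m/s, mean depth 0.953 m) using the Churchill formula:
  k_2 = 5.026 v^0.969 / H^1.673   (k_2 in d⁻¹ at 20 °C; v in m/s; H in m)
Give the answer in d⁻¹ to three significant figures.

k_2 ≈ 6.50 d⁻¹

k_2 = 5.026 × 1.20^0.969 / 0.953^1.673 = 5.026 × 1.193 / 0.9226 = 6.500 d⁻¹.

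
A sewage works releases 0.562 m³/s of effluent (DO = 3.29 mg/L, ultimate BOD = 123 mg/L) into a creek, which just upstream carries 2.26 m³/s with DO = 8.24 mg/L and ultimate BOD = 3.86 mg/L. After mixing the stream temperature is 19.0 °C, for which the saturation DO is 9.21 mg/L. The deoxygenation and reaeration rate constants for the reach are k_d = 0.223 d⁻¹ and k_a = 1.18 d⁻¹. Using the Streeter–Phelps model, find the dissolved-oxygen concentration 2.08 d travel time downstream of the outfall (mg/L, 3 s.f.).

DO ≈ 5.55 mg/L

Mixed DO = (2.26×8.24 + 0.562×3.29)/(2.26+0.562) = 20.47/2.822 = 7.254 mg/L.
Mixed L₀ = (2.26×3.86 + 0.562×123)/(2.822) = 77.85/2.822 = 27.59 mg/L.
Initial deficit D₀ = C_s − DO₀ = 9.21 − 7.254 = 1.956 mg/L.
D(2.08) = [0.223×27.59/(1.18−0.223)](e^(−0.223×2.08) − e^(−1.18×2.08)) + 1.956 e^(−1.18×2.08)
= 6.428 × (0.6289 − 0.08591) + 1.956 × 0.08591 = 3.658 mg/L.
DO = 9.21 − 3.658 = 5.552 mg/L.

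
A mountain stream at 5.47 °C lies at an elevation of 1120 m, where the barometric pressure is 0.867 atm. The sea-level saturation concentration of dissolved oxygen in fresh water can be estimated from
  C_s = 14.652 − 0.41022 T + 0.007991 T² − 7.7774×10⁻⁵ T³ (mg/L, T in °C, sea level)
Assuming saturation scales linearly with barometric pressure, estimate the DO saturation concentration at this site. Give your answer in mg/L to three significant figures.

C_s ≈ 11.0 mg/L

At sea level: C_s = 14.652 − 0.41022×5.47 + 0.007991×5.47² − 7.7774×10⁻⁵×5.47³ = 12.63 mg/L.
Pressure correction: C_s' = 12.63 × 0.867 = 10.95 mg/L.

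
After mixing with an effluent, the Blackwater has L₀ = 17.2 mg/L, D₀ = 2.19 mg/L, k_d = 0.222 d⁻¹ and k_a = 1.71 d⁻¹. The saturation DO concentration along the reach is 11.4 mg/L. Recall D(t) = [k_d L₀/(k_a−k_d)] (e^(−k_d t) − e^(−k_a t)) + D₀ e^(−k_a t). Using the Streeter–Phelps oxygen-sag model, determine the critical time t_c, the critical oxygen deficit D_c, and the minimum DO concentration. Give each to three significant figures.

t_c ≈ 0.0816 d; D_c ≈ 2.19 mg/L; min DO ≈ 9.21 mg/L

t_c = [1/(k_a−k_d)] ln[(k_a/k_d)(1 − D₀(k_a−k_d)/(k_d L₀))]
= [1/(1.71−0.222)] ln[(1.71/0.222)(1 − 2.19×1.488/(0.222×17.2))]
= (1/1.488) ln[7.703 × 0.1466] = 0.6720 × ln(1.129) = 0.6720 × 0.1213 = 0.08155 d.
L(t_c) = L₀ e^(−k_d t_c) = 17.2 × 0.9821 = 16.89 mg/L, and at the critical point k_a D_c = k_d L, so D_c = (0.222/1.71) × 16.89 = 2.193 mg/L.
Minimum DO = C_s − D_c = 11.4 − 2.193 = 9.207 mg/L.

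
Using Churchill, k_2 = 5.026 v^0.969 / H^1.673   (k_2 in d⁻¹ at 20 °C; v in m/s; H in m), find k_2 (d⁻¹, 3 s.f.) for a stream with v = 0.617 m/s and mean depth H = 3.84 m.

k_2 ≈ 0.331 d⁻¹

k_2 = 5.026 × 0.617^0.969 / 3.84^1.673 = 5.026 × 0.6263 / 9.497 = 0.3315 d⁻¹.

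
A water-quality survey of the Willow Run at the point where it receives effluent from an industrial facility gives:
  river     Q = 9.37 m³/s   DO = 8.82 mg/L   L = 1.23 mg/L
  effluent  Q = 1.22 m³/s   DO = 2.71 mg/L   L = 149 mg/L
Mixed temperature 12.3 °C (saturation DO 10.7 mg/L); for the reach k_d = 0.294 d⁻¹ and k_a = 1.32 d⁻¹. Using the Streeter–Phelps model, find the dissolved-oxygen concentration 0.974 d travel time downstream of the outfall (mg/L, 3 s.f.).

Mixed DO = (9.37×8.82 + 1.22×2.71)/(9.37+1.22) = 85.95/10.59 = 8.116 mg/L.
Mixed L₀ = (9.37×1.23 + 1.22×149)/(10.59) = 193.3/10.59 = 18.25 mg/L.
Initial deficit D₀ = C_s − DO₀ = 10.7 − 8.116 = 2.584 mg/L.
D(0.974) = [0.294×18.25/(1.32−0.294)](e^(−0.294×0.974) − e^(−1.32×0.974)) + 2.584 e^(−1.32×0.974)
= 5.231 × (0.7510 − 0.2765) + 2.584 × 0.2765 = 3.196 mg/L.
DO = 10.7 − 3.196 = 7.504 mg/L.

DO ≈ 7.50 mg/L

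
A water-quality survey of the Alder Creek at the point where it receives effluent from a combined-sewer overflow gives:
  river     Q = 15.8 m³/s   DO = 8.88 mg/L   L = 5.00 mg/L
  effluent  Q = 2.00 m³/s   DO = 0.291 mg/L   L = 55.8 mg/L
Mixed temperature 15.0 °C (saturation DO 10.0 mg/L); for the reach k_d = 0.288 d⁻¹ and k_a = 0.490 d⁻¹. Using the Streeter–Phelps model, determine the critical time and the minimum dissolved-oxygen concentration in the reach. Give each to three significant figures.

t_c ≈ 1.90 d; minimum DO ≈ 6.36 mg/L

Mixed DO = (15.8×8.88 + 2.00×0.291)/(15.8+2.00) = 140.9/17.80 = 7.915 mg/L.
Mixed L₀ = (15.8×5.00 + 2.00×55.8)/(17.80) = 190.6/17.80 = 10.71 mg/L.
Initial deficit D₀ = C_s − DO₀ = 10.0 − 7.915 = 2.085 mg/L.
t_c = (1/0.2020) ln[(0.490/0.288)(1 − 2.085×0.2020/(0.288×10.71))] = 4.950 × ln(1.469) = 1.904 d.
D_c = (0.288/0.490) × 10.71 × e^(−0.288×1.904) = 0.5878 × 10.71 × 0.5779 = 3.637 mg/L.
Minimum DO = 10.0 − 3.637 = 6.363 mg/L.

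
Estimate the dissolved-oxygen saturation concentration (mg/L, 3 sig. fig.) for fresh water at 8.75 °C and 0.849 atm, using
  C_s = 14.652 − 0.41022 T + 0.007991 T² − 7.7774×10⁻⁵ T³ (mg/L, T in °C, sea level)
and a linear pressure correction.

C_s ≈ 9.87 mg/L

At sea level: C_s = 14.652 − 0.41022×8.75 + 0.007991×8.75² − 7.7774×10⁻⁵×8.75³ = 11.62 mg/L.
Pressure correction: C_s' = 11.62 × 0.849 = 9.867 mg/L.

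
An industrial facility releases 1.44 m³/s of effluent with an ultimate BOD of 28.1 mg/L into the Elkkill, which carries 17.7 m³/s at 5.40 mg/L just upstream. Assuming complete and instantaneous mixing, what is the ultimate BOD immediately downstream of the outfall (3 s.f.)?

7.11 mg/L

Flow-weighted mixing: C = (Q_r C_r + Q_w C_w)/(Q_r + Q_w)
= (17.7×5.40 + 1.44×28.1)/(17.7 + 1.44) = 136.0/19.14 = 7.108 mg/L.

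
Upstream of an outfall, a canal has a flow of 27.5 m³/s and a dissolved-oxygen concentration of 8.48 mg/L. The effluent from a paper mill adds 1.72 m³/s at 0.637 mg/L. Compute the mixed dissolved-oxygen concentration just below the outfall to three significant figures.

Flow-weighted mixing: C = (Q_r C_r + Q_w C_w)/(Q_r + Q_w)
= (27.5×8.48 + 1.72×0.637)/(27.5 + 1.72) = 234.3/29.22 = 8.018 mg/L.

8.02 mg/L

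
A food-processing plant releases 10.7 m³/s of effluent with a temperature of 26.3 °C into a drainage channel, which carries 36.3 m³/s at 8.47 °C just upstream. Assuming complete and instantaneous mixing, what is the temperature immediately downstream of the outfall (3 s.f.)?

Flow-weighted mixing: C = (Q_r C_r + Q_w C_w)/(Q_r + Q_w)
= (36.3×8.47 + 10.7×26.3)/(36.3 + 10.7) = 588.9/47.00 = 12.53 °C.

12.5 °C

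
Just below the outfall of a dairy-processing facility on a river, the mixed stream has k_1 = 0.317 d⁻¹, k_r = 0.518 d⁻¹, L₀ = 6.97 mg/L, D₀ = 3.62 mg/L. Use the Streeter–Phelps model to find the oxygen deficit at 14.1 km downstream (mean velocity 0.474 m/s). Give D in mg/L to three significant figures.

Travel time t = x/v = 14.1 km / (0.474 m/s) = 14100 m / 0.474 m/s = 29750 s = 0.3443 d.
k_1 L₀/(k_r−k_1) = 0.317×6.97/(0.518−0.317) = 2.209/0.2010 = 10.99 mg/L.
e^(−k_1 t) = e^(−0.317×0.3443) = 0.8966; e^(−k_r t) = e^(−0.518×0.3443) = 0.8367.
D = 10.99 × (0.8966 − 0.8367) + 3.62 × 0.8367 = 0.6590 + 3.029 = 3.688 mg/L.

D ≈ 3.69 mg/L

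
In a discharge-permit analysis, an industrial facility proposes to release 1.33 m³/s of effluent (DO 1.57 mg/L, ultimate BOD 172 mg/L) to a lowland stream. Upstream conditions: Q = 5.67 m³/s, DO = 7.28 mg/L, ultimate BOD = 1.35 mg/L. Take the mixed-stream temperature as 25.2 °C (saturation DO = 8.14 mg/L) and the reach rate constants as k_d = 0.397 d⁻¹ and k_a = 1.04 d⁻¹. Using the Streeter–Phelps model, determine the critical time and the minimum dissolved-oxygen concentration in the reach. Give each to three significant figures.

Mixed DO = (5.67×7.28 + 1.33×1.57)/(5.67+1.33) = 43.37/7.000 = 6.195 mg/L.
Mixed L₀ = (5.67×1.35 + 1.33×172)/(7.000) = 236.4/7.000 = 33.77 mg/L.
Initial deficit D₀ = C_s − DO₀ = 8.14 − 6.195 = 1.945 mg/L.
t_c = (1/0.6430) ln[(1.04/0.397)(1 − 1.945×0.6430/(0.397×33.77))] = 1.555 × ln(2.375) = 1.345 d.
D_c = (0.397/1.04) × 33.77 × e^(−0.397×1.345) = 0.3817 × 33.77 × 0.5862 = 7.557 mg/L.
Minimum DO = 8.14 − 7.557 = 0.5829 mg/L.

t_c ≈ 1.35 d; minimum DO ≈ 0.583 mg/L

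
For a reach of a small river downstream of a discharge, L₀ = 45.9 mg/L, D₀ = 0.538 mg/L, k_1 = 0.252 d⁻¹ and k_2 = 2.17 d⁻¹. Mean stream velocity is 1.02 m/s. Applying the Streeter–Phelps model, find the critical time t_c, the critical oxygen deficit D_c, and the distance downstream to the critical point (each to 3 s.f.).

With k_2/k_1 = 8.611 and 1 − D₀(k_2−k_1)/(k_1 L₀) = 0.9108,
t_c = ln(8.611 × 0.9108) / (2.17 − 0.252) = ln(7.843) / 1.918 = 2.060/1.918 = 1.074 d.
L(t_c) = L₀ e^(−k_1 t_c) = 45.9 × 0.7629 = 35.02 mg/L, and at the critical point k_2 D_c = k_1 L, so D_c = (0.252/2.17) × 35.02 = 4.067 mg/L.
x_c = v t_c = 1.02 m/s × 1.074 d × 86400 s/d = 94630 m ≈ 94.6 km.

t_c ≈ 1.07 d; D_c ≈ 4.07 mg/L; x_c ≈ 94.6 km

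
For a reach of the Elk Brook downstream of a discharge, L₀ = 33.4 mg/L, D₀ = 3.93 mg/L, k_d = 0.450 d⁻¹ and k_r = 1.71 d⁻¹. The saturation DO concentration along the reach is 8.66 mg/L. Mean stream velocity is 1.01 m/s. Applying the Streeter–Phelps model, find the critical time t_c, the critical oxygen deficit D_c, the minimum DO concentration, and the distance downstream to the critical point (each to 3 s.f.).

At the critical point dD/dt = 0, so k_d L₀ e^(−k_d t) = k_r D. Substituting D(t) from the Streeter–Phelps equation and solving for t gives
t_c = ln[(k_r/k_d)(1 − D₀(k_r−k_d)/(k_d L₀))] / (k_r−k_d).
Here k_r−k_d = 1.260 d⁻¹ and 1 − D₀(k_r−k_d)/(k_d L₀) = 1 − 3.93×1.260/(0.450×33.4) = 0.6705, so
t_c = ln(3.800 × 0.6705) / 1.260 = 0.9353 / 1.260 = 0.7423 d.
L(t_c) = L₀ e^(−k_d t_c) = 33.4 × 0.7160 = 23.92 mg/L, and at the critical point k_r D_c = k_d L, so D_c = (0.450/1.71) × 23.92 = 6.293 mg/L.
Minimum DO = C_s − D_c = 8.66 − 6.293 = 2.367 mg/L.
x_c = v t_c = 1.01 m/s × 0.7423 d × 86400 s/d = 64780 m ≈ 64.8 km.

t_c ≈ 0.742 d; D_c ≈ 6.29 mg/L; min DO ≈ 2.37 mg/L; x_c ≈ 64.8 km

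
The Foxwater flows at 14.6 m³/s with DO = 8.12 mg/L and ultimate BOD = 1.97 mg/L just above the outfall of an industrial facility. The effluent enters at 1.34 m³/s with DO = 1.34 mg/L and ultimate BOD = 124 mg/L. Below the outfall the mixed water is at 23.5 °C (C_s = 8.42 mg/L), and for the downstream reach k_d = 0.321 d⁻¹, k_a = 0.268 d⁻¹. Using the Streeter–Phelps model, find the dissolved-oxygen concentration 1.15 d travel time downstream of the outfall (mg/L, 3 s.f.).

Mixed DO = (14.6×8.12 + 1.34×1.34)/(14.6+1.34) = 120.3/15.94 = 7.550 mg/L.
Mixed L₀ = (14.6×1.97 + 1.34×124)/(15.94) = 194.9/15.94 = 12.23 mg/L.
Initial deficit D₀ = C_s − DO₀ = 8.42 − 7.550 = 0.8700 mg/L.
D(1.15) = [0.321×12.23/(0.268−0.321)](e^(−0.321×1.15) − e^(−0.268×1.15)) + 0.8700 e^(−0.268×1.15)
= -74.06 × (0.6913 − 0.7348) + 0.8700 × 0.7348 = 3.857 mg/L.
DO = 8.42 − 3.857 = 4.563 mg/L.

DO ≈ 4.56 mg/L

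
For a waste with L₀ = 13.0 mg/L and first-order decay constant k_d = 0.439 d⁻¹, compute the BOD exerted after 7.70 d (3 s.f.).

y_t = L₀(1 − e^(−k_d t)) = 13.0 × (1 − e^(−0.439×7.70))
= 13.0 × (1 − 0.03404) = 13.0 × 0.9660 = 12.56 mg/L.

y ≈ 12.6 mg/L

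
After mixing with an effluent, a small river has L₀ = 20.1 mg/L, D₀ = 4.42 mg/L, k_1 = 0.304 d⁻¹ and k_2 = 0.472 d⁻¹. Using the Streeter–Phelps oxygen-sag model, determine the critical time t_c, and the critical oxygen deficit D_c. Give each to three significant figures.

t_c = [1/(k_2−k_1)] ln[(k_2/k_1)(1 − D₀(k_2−k_1)/(k_1 L₀))]
= [1/(0.472−0.304)] ln[(0.472/0.304)(1 − 4.42×0.1680/(0.304×20.1))]
= (1/0.1680) ln[1.553 × 0.8785] = 5.952 × ln(1.364) = 5.952 × 0.3104 = 1.848 d.
D_c = (k_1/k_2) L₀ e^(−k_1 t_c) = (0.304/0.472) × 20.1 × e^(−0.304×1.848) = 0.6441 × 20.1 × 0.5703 = 7.383 mg/L.

t_c ≈ 1.85 d; D_c ≈ 7.38 mg/L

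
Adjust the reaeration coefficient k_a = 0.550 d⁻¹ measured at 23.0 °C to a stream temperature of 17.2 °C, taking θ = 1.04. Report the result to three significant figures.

k_a ≈ 0.438 d⁻¹

k_a(T₂) = k_a(T₁) · θ^(T₂−T₁) = 0.550 × 1.04^(17.2−23.0)
= 0.550 × 1.04^-5.80 = 0.550 × 0.7965 = 0.4381 d⁻¹.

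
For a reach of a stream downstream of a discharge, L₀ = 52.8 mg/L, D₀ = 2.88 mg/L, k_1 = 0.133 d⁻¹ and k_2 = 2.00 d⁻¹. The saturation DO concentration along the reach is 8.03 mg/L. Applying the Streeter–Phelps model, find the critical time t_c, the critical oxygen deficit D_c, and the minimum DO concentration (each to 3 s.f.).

At the critical point dD/dt = 0, so k_1 L₀ e^(−k_1 t) = k_2 D. Substituting D(t) from the Streeter–Phelps equation and solving for t gives
t_c = ln[(k_2/k_1)(1 − D₀(k_2−k_1)/(k_1 L₀))] / (k_2−k_1).
Here k_2−k_1 = 1.867 d⁻¹ and 1 − D₀(k_2−k_1)/(k_1 L₀) = 1 − 2.88×1.867/(0.133×52.8) = 0.2343, so
t_c = ln(15.04 × 0.2343) / 1.867 = 1.259 / 1.867 = 0.6746 d.
L(t_c) = L₀ e^(−k_1 t_c) = 52.8 × 0.9142 = 48.27 mg/L, and at the critical point k_2 D_c = k_1 L, so D_c = (0.133/2.00) × 48.27 = 3.210 mg/L.
Minimum DO = C_s − D_c = 8.03 − 3.210 = 4.820 mg/L.

t_c ≈ 0.675 d; D_c ≈ 3.21 mg/L; min DO ≈ 4.82 mg/L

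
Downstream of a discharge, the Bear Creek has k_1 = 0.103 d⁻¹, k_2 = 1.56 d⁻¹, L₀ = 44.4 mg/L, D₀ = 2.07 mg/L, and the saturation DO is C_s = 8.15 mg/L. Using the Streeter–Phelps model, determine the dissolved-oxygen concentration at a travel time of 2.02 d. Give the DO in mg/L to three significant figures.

DO ≈ 5.65 mg/L

k_1 L₀/(k_2−k_1) = 0.103×44.4/(1.56−0.103) = 4.573/1.457 = 3.139 mg/L.
e^(−k_1 t) = e^(−0.103×2.020) = 0.8122; e^(−k_2 t) = e^(−1.56×2.020) = 0.04280.
D = 3.139 × (0.8122 − 0.04280) + 2.07 × 0.04280 = 2.415 + 0.08860 = 2.503 mg/L.
DO = C_s − D = 8.15 − 2.503 = 5.647 mg/L.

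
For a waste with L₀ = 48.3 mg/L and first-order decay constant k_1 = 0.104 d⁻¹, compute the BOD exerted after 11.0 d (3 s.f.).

y_t = L₀(1 − e^(−k_1 t)) = 48.3 × (1 − e^(−0.104×11.0))
= 48.3 × (1 − 0.3185) = 48.3 × 0.6815 = 32.91 mg/L.

y ≈ 32.9 mg/L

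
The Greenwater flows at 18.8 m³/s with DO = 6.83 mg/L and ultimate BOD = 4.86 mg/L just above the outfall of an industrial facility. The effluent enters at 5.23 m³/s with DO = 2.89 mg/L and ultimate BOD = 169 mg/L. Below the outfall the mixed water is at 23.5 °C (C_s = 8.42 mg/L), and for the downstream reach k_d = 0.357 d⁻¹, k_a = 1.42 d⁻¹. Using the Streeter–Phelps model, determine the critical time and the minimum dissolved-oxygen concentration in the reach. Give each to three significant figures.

t_c ≈ 1.11 d; minimum DO ≈ 1.56 mg/L

Mixed DO = (18.8×6.83 + 5.23×2.89)/(18.8+5.23) = 143.5/24.03 = 5.972 mg/L.
Mixed L₀ = (18.8×4.86 + 5.23×169)/(24.03) = 975.2/24.03 = 40.58 mg/L.
Initial deficit D₀ = C_s − DO₀ = 8.42 − 5.972 = 2.448 mg/L.
t_c = (1/1.063) ln[(1.42/0.357)(1 − 2.448×1.063/(0.357×40.58))] = 0.9407 × ln(3.263) = 1.113 d.
D_c = (0.357/1.42) × 40.58 × e^(−0.357×1.113) = 0.2514 × 40.58 × 0.6722 = 6.858 mg/L.
Minimum DO = 8.42 − 6.858 = 1.562 mg/L.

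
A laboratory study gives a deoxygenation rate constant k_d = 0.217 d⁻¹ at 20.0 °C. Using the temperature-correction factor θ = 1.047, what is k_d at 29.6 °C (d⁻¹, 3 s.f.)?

k_d(T₂) = k_d(T₁) · θ^(T₂−T₁) = 0.217 × 1.047^(29.6−20.0)
= 0.217 × 1.047^9.60 = 0.217 × 1.554 = 0.3372 d⁻¹.

k_d ≈ 0.337 d⁻¹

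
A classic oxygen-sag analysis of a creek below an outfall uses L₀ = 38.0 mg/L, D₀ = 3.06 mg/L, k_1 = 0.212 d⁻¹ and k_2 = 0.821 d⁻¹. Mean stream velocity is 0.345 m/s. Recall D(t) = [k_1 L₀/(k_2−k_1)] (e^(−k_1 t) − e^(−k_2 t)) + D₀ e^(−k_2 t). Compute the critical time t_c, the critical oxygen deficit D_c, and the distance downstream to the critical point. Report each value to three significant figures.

t_c ≈ 1.79 d; D_c ≈ 6.71 mg/L; x_c ≈ 53.4 km

At the critical point dD/dt = 0, so k_1 L₀ e^(−k_1 t) = k_2 D. Substituting D(t) from the Streeter–Phelps equation and solving for t gives
t_c = ln[(k_2/k_1)(1 − D₀(k_2−k_1)/(k_1 L₀))] / (k_2−k_1).
Here k_2−k_1 = 0.6090 d⁻¹ and 1 − D₀(k_2−k_1)/(k_1 L₀) = 1 − 3.06×0.6090/(0.212×38.0) = 0.7687, so
t_c = ln(3.873 × 0.7687) / 0.6090 = 1.091 / 0.6090 = 1.791 d.
D_c = (k_1/k_2) L₀ e^(−k_1 t_c) = (0.212/0.821) × 38.0 × e^(−0.212×1.791) = 0.2582 × 38.0 × 0.6840 = 6.712 mg/L.
x_c = v t_c = 0.345 m/s × 1.791 d × 86400 s/d = 53390 m ≈ 53.4 km.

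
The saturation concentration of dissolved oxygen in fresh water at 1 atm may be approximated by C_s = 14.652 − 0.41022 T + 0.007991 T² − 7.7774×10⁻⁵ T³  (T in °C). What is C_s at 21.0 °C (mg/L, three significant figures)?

C_s = 14.652 − 0.41022×21.0 + 0.007991×21.0² − 7.7774×10⁻⁵×21.0³ = 8.841 mg/L.

C_s ≈ 8.84 mg/L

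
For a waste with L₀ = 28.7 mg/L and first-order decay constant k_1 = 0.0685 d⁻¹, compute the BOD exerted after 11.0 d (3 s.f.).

y ≈ 15.2 mg/L

y_t = L₀(1 − e^(−k_1 t)) = 28.7 × (1 − e^(−0.0685×11.0))
= 28.7 × (1 − 0.4707) = 28.7 × 0.5293 = 15.19 mg/L.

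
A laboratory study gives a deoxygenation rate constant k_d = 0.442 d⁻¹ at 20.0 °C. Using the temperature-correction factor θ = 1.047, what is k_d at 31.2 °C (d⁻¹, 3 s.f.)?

k_d ≈ 0.739 d⁻¹

k_d(T₂) = k_d(T₁) · θ^(T₂−T₁) = 0.442 × 1.047^(31.2−20.0)
= 0.442 × 1.047^11.2 = 0.442 × 1.673 = 0.7393 d⁻¹.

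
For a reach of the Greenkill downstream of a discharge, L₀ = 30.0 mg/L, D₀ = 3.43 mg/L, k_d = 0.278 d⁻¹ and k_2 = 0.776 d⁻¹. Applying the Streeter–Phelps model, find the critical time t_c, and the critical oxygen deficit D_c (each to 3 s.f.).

At the critical point dD/dt = 0, so k_d L₀ e^(−k_d t) = k_2 D. Substituting D(t) from the Streeter–Phelps equation and solving for t gives
t_c = ln[(k_2/k_d)(1 − D₀(k_2−k_d)/(k_d L₀))] / (k_2−k_d).
Here k_2−k_d = 0.4980 d⁻¹ and 1 − D₀(k_2−k_d)/(k_d L₀) = 1 − 3.43×0.4980/(0.278×30.0) = 0.7952, so
t_c = ln(2.791 × 0.7952) / 0.4980 = 0.7974 / 0.4980 = 1.601 d.
L(t_c) = L₀ e^(−k_d t_c) = 30.0 × 0.6408 = 19.22 mg/L, and at the critical point k_2 D_c = k_d L, so D_c = (0.278/0.776) × 19.22 = 6.886 mg/L.

t_c ≈ 1.60 d; D_c ≈ 6.89 mg/L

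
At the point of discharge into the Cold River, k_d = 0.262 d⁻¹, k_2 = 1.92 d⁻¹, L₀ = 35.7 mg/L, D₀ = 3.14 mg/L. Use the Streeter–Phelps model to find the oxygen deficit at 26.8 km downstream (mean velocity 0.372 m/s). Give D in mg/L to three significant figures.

Travel time t = x/v = 26.8 km / (0.372 m/s) = 26800 m / 0.372 m/s = 72040 s = 0.8338 d.
k_d L₀/(k_2−k_d) = 0.262×35.7/(1.92−0.262) = 9.353/1.658 = 5.641 mg/L.
e^(−k_d t) = e^(−0.262×0.8338) = 0.8038; e^(−k_2 t) = e^(−1.92×0.8338) = 0.2017.
D = 5.641 × (0.8038 − 0.2017) + 3.14 × 0.2017 = 3.396 + 0.6333 = 4.030 mg/L.

D ≈ 4.03 mg/L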